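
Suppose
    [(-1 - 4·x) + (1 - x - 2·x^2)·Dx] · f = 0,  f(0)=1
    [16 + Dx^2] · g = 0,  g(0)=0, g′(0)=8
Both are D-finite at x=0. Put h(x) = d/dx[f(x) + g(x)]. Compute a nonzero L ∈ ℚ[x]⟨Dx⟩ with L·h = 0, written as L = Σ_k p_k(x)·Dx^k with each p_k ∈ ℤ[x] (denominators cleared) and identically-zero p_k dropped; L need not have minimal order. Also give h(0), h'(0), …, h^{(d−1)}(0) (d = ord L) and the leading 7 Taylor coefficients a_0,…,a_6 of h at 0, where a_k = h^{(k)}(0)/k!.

L = (2880 + 9600·x + 20736·x^2 + 7680·x^3 + 15360·x^4 + 18432·x^5 + 12288·x^6) + (-368 - 1040·x + 2400·x^2 + 2048·x^3 - 2560·x^4 + 1536·x^5 + 7168·x^6 + 4096·x^7)·Dx + (180 + 600·x + 1296·x^2 + 480·x^3 + 960·x^4 + 1152·x^5 + 768·x^6)·Dx^2 + (-23 - 65·x + 150·x^2 + 128·x^3 - 160·x^4 + 96·x^5 + 448·x^6 + 256·x^7)·Dx^3  (order 3).
h: a_k = 9, 6, -49, 44, 571/3, 258, 24727/45, …
ICs: h(0) = 9, h′(0) = 6, h′′(0) = -98.

f: a_k = 1, 1, 3, 5, 11, 21, 43, …
g: a_k = 0, 8, 0, -64/3, 0, 256/15, 0, …
Sum ⇒ L₀ = lclm(L_f,L_g) in ℚ(x)⟨Dx⟩.
Differentiate: ansatz ord ≤ ord L₀ ⇒ L.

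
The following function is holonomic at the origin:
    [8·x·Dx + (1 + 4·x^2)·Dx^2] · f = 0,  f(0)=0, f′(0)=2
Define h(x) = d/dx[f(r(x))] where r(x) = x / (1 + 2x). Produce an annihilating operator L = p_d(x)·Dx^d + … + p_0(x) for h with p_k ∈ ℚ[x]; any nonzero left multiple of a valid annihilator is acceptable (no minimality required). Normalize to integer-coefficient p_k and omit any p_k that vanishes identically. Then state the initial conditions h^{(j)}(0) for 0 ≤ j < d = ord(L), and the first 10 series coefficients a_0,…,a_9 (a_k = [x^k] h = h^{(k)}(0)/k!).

L = (4 + 16·x) + (1 + 4·x + 8·x^2)·Dx  (order 1).
h: a_k = 2, -8, 16, 0, -128, 512, -1024, 0, 8192, -32768, …
ICs: h(0) = 2.

f: a_k = 0, 2, 0, -8/3, 0, 32/5, 0, -128/7, 0, 512/9, …
L₀ from L_f via x↦r, Dx↦r'^{-1}Dx.
Differentiate: ansatz ord ≤ ord L₀ ⇒ L.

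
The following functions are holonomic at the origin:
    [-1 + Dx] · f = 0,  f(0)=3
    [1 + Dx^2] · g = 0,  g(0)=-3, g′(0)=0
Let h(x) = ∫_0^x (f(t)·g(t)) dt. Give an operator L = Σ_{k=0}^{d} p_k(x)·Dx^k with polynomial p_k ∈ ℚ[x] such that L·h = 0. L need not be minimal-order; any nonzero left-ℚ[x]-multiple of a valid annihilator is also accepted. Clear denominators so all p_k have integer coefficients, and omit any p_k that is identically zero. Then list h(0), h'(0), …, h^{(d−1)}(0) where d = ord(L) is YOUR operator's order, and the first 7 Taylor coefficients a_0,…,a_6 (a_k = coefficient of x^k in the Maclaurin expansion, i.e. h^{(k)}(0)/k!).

L = 2·Dx - 2·Dx^2 + Dx^3  (order 3).
h: a_k = 0, -9, -9/2, 0, 3/4, 3/10, 1/20, …
ICs: h(0) = 0, h′(0) = -9, h′′(0) = -9.

f: a_k = 3, 3, 3/2, 1/2, 1/8, 1/40, 1/240, …
g: a_k = -3, 0, 3/2, 0, -1/8, 0, 1/240, …
f·g: L₀ = L_f ⊗_s L_g, ord ≤ 1·2.
h=∫h₀ ⇒ L = L₀·Dx.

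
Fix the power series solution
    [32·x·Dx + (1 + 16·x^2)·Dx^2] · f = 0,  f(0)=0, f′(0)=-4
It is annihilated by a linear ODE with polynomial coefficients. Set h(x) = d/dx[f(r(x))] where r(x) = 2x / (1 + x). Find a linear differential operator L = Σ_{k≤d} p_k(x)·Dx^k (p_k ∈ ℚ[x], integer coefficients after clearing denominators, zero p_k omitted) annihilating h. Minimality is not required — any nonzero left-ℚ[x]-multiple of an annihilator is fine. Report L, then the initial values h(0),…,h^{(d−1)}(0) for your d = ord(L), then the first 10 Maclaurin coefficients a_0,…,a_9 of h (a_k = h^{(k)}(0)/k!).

L = (2 + 130·x) + (1 + 2·x + 65·x^2)·Dx  (order 1).
h: a_k = -8, 16, 488, -2016, -27688, 186416, 1426888, -14970816, -62806088, 1098715216, …
ICs: h(0) = -8.

f: a_k = 0, -4, 0, 64/3, 0, -1024/5, 0, 16384/7, 0, -262144/9, …
Substitute x→r, Dx→(1/r')Dx; clear ⇒ L₀.
Derive L from L₀ (diff closure).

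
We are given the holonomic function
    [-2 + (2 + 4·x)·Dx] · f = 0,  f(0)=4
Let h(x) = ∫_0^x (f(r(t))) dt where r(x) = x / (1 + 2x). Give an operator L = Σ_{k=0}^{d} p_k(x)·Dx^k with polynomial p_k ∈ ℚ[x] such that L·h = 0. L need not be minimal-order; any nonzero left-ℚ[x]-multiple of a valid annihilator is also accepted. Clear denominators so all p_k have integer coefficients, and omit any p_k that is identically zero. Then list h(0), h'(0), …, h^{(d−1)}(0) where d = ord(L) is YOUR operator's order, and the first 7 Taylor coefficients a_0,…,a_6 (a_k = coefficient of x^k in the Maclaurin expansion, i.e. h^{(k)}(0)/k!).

L = -Dx + (1 + 6·x + 8·x^2)·Dx^2  (order 2).
h: a_k = 0, 4, 2, -10/3, 13/2, -141/10, 133/4, …
ICs: h(0) = 0, h′(0) = 4.

f: a_k = 4, 4, -2, 2, -5/2, 7/2, -21/4, …
L₀ from L_f via x↦r, Dx↦r'^{-1}Dx.
h=∫₀ˣh₀: take L = L₀·Dx.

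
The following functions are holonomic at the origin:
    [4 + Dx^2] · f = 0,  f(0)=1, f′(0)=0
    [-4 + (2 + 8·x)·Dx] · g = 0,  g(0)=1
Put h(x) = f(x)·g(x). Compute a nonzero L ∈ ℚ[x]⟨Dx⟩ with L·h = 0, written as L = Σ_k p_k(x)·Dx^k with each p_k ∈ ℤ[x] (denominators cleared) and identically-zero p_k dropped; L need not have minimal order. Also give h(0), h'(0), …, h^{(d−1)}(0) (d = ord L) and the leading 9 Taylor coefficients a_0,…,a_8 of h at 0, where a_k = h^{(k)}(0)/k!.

f: a_k = 1, 0, -2, 0, 2/3, 0, -4/45, 0, 2/315, …
g: a_k = 1, 2, -2, 4, -10, 28, -84, 264, -858, …
L₀ := L_f ⊗_s L_g (sym. prod.), ord ≤ 2.
L = (16 + 32·x + 64·x^2) + (-4 - 16·x)·Dx + (1 + 8·x + 16·x^2)·Dx^2  (order 2).
h: a_k = 1, 2, -4, 0, -16/3, 64/3, -2944/45, 9472/45, -219392/315, …
ICs: h(0) = 1, h′(0) = 2.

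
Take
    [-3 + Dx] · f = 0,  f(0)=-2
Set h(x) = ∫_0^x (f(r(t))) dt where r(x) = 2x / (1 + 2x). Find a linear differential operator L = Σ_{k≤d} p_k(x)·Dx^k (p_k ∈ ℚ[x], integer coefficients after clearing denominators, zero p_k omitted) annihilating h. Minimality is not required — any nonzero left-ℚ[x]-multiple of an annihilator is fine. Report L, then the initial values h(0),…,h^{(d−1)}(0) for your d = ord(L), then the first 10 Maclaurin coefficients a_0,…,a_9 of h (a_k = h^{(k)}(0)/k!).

f: a_k = -2, -6, -9, -9, -27/4, -81/20, -81/40, -243/280, -729/2240, -243/2240, …
Change of var in L_f (x↦r) gives L₀.
h=∫h₀ ⇒ L = L₀·Dx.
L = -6·Dx + (1 + 4·x + 4·x^2)·Dx^2  (order 2).
h: a_k = 0, -2, -6, -4, 6, -12/5, -28/5, 552/35, -822/35, 2164/105, …
ICs: h(0) = 0, h′(0) = -2.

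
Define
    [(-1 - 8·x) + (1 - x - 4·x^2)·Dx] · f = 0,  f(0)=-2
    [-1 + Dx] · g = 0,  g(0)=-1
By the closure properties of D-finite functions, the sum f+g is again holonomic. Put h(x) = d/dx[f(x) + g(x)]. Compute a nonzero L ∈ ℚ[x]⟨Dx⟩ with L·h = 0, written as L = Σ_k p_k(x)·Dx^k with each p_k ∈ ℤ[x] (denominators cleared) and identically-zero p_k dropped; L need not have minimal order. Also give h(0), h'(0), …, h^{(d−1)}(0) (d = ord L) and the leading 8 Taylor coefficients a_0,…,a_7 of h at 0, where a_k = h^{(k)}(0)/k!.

L = (44 + 466·x + 544·x^2 + 1728·x^3 + 384·x^4) + (-53 - 474·x - 599·x^2 - 1584·x^3 + 80·x^4 + 128·x^5)·Dx + (9 + 8·x + 55·x^2 - 144·x^3 - 464·x^4 - 128·x^5)·Dx^2  (order 2).
h: a_k = -3, -21, -109/2, -1393/6, -15601/24, -260641/120, -4445281/720, -93945601/5040, …
ICs: h(0) = -3, h′(0) = -21.

f: a_k = -2, -2, -10, -18, -58, -130, -362, -882, …
g: a_k = -1, -1, -1/2, -1/6, -1/24, -1/120, -1/720, -1/5040, …
Sum ⇒ L₀ = lclm(L_f,L_g) in ℚ(x)⟨Dx⟩.
h₀' ⇒ L via d/dx closure of L₀.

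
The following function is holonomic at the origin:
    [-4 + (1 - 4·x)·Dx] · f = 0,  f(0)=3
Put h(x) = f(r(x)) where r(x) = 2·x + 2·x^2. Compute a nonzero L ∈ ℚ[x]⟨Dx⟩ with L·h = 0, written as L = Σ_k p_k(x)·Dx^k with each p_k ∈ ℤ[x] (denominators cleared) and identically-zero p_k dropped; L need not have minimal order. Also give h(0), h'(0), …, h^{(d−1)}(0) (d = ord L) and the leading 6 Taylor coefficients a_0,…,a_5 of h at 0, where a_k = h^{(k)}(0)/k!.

L = (8 + 16·x) + (-1 + 8·x + 8·x^2)·Dx  (order 1).
h: a_k = 3, 24, 216, 1920, 17088, 152064, …
ICs: h(0) = 3.

f: a_k = 3, 12, 48, 192, 768, 3072, …
h₀=f(r): pull back L_f along r ⇒ L₀.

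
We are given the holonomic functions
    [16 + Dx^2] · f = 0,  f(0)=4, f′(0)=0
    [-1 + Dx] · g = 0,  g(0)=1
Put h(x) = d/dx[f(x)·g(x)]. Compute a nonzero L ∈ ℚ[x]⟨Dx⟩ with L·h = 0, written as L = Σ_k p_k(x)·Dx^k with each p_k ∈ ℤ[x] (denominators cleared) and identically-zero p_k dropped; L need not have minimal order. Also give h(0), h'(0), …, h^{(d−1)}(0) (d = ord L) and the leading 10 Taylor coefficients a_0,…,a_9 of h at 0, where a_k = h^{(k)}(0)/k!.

L = 17 - 2·Dx + Dx^2  (order 2).
h: a_k = 4, -60, -94, 322/3, 1121/6, -33/2, -20047/180, -31679/1260, 277441/10080, 72895/6048, …
ICs: h(0) = 4, h′(0) = -60.

f: a_k = 4, 0, -32, 0, 128/3, 0, -1024/45, 0, 2048/315, 0, …
g: a_k = 1, 1, 1/2, 1/6, 1/24, 1/120, 1/720, 1/5040, 1/40320, 1/362880, …
f·g: L₀ = L_f ⊗_s L_g, ord ≤ 2·1.
Derive L from L₀ (diff closure).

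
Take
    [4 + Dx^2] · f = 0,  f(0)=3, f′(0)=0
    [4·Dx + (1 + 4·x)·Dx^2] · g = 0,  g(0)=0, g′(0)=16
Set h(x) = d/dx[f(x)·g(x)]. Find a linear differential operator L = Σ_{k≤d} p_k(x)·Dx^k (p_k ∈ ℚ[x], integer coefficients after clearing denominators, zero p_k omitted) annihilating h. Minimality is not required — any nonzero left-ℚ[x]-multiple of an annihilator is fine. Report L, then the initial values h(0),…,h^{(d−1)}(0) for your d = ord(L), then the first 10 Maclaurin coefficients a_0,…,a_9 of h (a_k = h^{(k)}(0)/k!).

f: a_k = 3, 0, -6, 0, 2, 0, -4/15, 0, 2/105, 0, …
g: a_k = 0, 16, -32, 256/3, -256, 4096/5, -8192/3, 65536/7, -32768, 1048576/9, …
f·g: L₀ = L_f ⊗_s L_g, ord ≤ 2·2.
h₀' ⇒ L via d/dx closure of L₀.
L = (-832 - 992·x - 5568·x^2 - 12288·x^3 - 2048·x^4 + 24576·x^5 + 16384·x^6) + (-264 - 1568·x - 2560·x^2 + 10240·x^4 + 8192·x^5)·Dx + (-220 - 368·x - 1760·x^2 - 3072·x^3 + 2048·x^4 + 12288·x^5 + 8192·x^6)·Dx^2 + (-66 - 392·x - 640·x^2 + 2560·x^4 + 2048·x^5)·Dx^3 + (-3 - 30·x - 92·x^2 + 640·x^4 + 1536·x^5 + 1024·x^6)·Dx^4  (order 4).
h: a_k = 48, -192, 480, -2304, 9888, -40320, 816832/5, -9890816/15, 92914784/35, -224086144/21, …
ICs: h(0) = 48, h′(0) = -192, h′′(0) = 960, h′′′(0) = -13824.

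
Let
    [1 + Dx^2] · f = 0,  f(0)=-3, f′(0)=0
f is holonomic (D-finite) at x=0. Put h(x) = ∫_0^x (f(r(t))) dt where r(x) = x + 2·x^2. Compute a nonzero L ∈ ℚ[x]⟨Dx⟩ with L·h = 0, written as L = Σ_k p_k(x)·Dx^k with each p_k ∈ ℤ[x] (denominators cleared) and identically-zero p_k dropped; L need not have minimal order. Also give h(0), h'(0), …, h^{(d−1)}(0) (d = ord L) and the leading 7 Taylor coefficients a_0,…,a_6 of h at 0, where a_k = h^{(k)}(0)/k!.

f: a_k = -3, 0, 3/2, 0, -1/8, 0, 1/240, …
Substitute x→r, Dx→(1/r')Dx; clear ⇒ L₀.
h=∫h₀ ⇒ L = L₀·Dx.
L = (1 + 12·x + 48·x^2 + 64·x^3)·Dx - 4·Dx^2 + (1 + 4·x)·Dx^3  (order 3).
h: a_k = 0, -3, 0, 1/2, 3/2, 47/40, -1/6, …
ICs: h(0) = 0, h′(0) = -3, h′′(0) = 0.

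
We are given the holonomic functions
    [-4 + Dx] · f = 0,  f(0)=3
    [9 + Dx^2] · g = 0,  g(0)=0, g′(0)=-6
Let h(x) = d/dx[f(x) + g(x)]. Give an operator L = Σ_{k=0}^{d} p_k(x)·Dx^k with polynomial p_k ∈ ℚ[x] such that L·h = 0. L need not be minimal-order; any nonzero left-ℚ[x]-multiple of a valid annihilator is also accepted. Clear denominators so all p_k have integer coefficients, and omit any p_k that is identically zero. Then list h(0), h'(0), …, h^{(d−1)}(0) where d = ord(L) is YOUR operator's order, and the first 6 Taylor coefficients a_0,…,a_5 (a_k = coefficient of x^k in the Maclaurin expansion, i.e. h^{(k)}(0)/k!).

f: a_k = 3, 12, 24, 32, 32, 128/5, …
g: a_k = 0, -6, 0, 9, 0, -81/20, …
h₀=f+g: left-lcm gives L₀, ord ≤ 3.
h₀' ⇒ L via d/dx closure of L₀.
L = 36 - 9·Dx + 4·Dx^2 - Dx^3  (order 3).
h: a_k = 6, 48, 123, 128, 431/4, 512/5, …
ICs: h(0) = 6, h′(0) = 48, h′′(0) = 246.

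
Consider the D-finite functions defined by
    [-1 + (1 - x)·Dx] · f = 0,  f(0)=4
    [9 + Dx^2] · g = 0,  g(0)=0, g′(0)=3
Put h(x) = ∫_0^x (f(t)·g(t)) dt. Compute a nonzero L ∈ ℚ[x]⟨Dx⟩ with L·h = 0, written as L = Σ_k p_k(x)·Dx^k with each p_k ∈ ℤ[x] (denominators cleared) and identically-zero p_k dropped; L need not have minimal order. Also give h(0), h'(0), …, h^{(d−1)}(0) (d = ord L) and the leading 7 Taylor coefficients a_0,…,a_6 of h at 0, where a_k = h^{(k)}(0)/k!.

L = (-9 + 9·x)·Dx + 2·Dx^2 + (-1 + x)·Dx^3  (order 3).
h: a_k = 0, 0, 6, 4, -3/2, -6/5, 7/20, …
ICs: h(0) = 0, h′(0) = 0, h′′(0) = 12.

f: a_k = 4, 4, 4, 4, 4, 4, 4, …
g: a_k = 0, 3, 0, -9/2, 0, 81/40, 0, …
L₀ := L_f ⊗_s L_g (sym. prod.), ord ≤ 2.
h=∫₀ˣh₀: take L = L₀·Dx.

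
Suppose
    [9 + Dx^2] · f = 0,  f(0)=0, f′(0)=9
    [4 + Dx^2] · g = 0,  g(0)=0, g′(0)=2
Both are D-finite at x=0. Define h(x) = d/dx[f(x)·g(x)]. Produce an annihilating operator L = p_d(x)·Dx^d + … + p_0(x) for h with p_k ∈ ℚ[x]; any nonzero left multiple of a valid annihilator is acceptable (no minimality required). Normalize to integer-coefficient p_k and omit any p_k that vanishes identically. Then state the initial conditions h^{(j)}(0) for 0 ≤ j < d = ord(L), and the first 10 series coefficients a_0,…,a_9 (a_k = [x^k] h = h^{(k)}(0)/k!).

f: a_k = 0, 9, 0, -27/2, 0, 243/40, 0, -729/560, 0, 729/4480, …
g: a_k = 0, 2, 0, -4/3, 0, 4/15, 0, -8/315, 0, 4/2835, …
L₀ := L_f ⊗_s L_g (sym. prod.), ord ≤ 4.
h=h₀': d/dx-closure on L₀ ⇒ L.
L = 25 + 26·Dx^2 + Dx^4  (order 4).
h: a_k = 0, 36, 0, -156, 0, 1953/10, 0, -4069/35, 0, 406901/10080, …
ICs: h(0) = 0, h′(0) = 36, h′′(0) = 0, h′′′(0) = -936.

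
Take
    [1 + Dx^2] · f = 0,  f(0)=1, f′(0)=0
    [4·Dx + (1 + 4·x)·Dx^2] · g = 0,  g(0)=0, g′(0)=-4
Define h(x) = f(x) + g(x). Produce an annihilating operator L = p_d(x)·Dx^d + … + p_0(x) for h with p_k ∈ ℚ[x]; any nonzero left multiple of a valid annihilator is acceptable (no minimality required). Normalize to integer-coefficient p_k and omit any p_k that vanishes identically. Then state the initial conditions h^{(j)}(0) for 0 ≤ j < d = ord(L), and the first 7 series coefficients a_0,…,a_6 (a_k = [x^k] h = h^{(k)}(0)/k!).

f: a_k = 1, 0, -1/2, 0, 1/24, 0, -1/720, …
g: a_k = 0, -4, 8, -64/3, 64, -1024/5, 2048/3, …
h₀=f+g: left-lcm gives L₀, ord ≤ 4.
L = (388 + 32·x + 64·x^2)·Dx + (33 + 140·x + 48·x^2 + 64·x^3)·Dx^2 + (388 + 32·x + 64·x^2)·Dx^3 + (33 + 140·x + 48·x^2 + 64·x^3)·Dx^4  (order 4).
h: a_k = 1, -4, 15/2, -64/3, 1537/24, -1024/5, 491519/720, …
ICs: h(0) = 1, h′(0) = -4, h′′(0) = 15, h′′′(0) = -128.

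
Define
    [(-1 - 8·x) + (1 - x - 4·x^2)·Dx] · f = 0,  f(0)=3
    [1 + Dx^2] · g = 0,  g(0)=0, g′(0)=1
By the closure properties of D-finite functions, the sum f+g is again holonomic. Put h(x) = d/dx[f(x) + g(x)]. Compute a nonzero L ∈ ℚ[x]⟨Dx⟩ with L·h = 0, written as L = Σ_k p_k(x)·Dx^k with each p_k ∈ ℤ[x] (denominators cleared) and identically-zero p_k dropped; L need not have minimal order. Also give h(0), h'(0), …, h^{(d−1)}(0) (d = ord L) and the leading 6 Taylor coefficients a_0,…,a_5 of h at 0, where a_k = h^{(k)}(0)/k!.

f: a_k = 3, 3, 15, 27, 87, 195, …
g: a_k = 0, 1, 0, -1/6, 0, 1/120, …
Weyl lclm of L_f,L_g ⇒ L₀ (ord ≤ 3).
Derive L from L₀ (diff closure).
L = (706 + 4324·x + 19178·x^2 + 15080·x^3 + 30400·x^4 + 1152·x^5 + 1536·x^6) + (-55 - 431·x + 153·x^2 + 1009·x^3 + 3620·x^4 + 5904·x^5 + 448·x^6 + 512·x^7)·Dx + (706 + 4324·x + 19178·x^2 + 15080·x^3 + 30400·x^4 + 1152·x^5 + 1536·x^6)·Dx^2 + (-55 - 431·x + 153·x^2 + 1009·x^3 + 3620·x^4 + 5904·x^5 + 448·x^6 + 512·x^7)·Dx^3  (order 3).
h: a_k = 4, 30, 161/2, 348, 23401/24, 3258, …
ICs: h(0) = 4, h′(0) = 30, h′′(0) = 161.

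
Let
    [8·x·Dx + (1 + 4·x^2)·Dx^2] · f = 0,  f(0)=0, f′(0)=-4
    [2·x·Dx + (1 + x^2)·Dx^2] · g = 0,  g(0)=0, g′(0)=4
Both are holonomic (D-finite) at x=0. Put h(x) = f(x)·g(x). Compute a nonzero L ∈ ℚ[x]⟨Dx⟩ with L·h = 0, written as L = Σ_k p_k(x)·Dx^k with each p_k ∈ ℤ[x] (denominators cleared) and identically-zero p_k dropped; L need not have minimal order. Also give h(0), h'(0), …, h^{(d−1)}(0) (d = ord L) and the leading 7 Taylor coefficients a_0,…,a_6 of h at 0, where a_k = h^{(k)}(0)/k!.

f: a_k = 0, -4, 0, 16/3, 0, -64/5, 0, …
g: a_k = 0, 4, 0, -4/3, 0, 4/5, 0, …
h₀=f·g: eliminate ⇒ L₀, order ≤ 2·2.
L = (-96·x - 800·x^3 - 1024·x^5 + 640·x^7 + 1536·x^9)·Dx + (-20 - 412·x^2 - 1440·x^4 - 896·x^6 + 2240·x^8 + 2304·x^10)·Dx^2 + (-40·x - 280·x^3 - 480·x^5 + 272·x^7 + 1280·x^9 + 768·x^11)·Dx^3 + (-1 - 10·x^2 - 29·x^4 + 116·x^8 + 160·x^10 + 64·x^12)·Dx^4  (order 4).
h: a_k = 0, 0, -16, 0, 80/3, 0, -2768/45, …
ICs: h(0) = 0, h′(0) = 0, h′′(0) = -32, h′′′(0) = 0.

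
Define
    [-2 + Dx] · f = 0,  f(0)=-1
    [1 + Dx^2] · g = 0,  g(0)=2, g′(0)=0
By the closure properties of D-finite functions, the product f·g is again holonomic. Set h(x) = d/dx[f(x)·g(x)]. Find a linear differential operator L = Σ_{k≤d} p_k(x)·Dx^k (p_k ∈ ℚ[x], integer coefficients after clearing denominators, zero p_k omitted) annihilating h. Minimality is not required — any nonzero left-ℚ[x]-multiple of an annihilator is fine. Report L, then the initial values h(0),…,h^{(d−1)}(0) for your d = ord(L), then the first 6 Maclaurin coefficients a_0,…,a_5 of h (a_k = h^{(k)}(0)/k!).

L = 5 - 4·Dx + Dx^2  (order 2).
h: a_k = -4, -6, -2, 7/3, 19/6, 39/20, …
ICs: h(0) = -4, h′(0) = -6.

f: a_k = -1, -2, -2, -4/3, -2/3, -4/15, …
g: a_k = 2, 0, -1, 0, 1/12, 0, …
f·g: L₀ = L_f ⊗_s L_g, ord ≤ 1·2.
h=h₀': d/dx-closure on L₀ ⇒ L.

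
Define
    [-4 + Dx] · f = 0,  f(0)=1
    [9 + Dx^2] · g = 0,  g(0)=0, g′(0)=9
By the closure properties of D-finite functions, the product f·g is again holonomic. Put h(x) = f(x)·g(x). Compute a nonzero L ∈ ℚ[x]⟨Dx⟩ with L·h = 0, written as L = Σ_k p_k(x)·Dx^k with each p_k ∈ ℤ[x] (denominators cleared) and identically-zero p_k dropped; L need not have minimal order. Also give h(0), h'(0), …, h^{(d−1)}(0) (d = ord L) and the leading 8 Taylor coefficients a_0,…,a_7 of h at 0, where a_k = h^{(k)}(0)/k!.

L = 25 - 8·Dx + Dx^2  (order 2).
h: a_k = 0, 9, 36, 117/2, 42, -237/40, -429/10, -25481/560, …
ICs: h(0) = 0, h′(0) = 9.

f: a_k = 1, 4, 8, 32/3, 32/3, 128/15, 256/45, 1024/315, …
g: a_k = 0, 9, 0, -27/2, 0, 243/40, 0, -729/560, …
L₀ := L_f ⊗_s L_g (sym. prod.), ord ≤ 2.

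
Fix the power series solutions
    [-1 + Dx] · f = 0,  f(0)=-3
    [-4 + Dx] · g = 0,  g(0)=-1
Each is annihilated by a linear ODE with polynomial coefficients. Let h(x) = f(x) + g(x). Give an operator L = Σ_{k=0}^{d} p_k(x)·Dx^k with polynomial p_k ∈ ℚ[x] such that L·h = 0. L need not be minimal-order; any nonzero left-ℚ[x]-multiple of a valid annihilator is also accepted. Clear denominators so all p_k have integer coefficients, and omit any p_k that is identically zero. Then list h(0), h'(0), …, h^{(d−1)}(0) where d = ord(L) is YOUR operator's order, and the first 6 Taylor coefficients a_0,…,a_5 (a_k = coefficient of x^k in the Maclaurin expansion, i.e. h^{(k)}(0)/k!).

f: a_k = -3, -3, -3/2, -1/2, -1/8, -1/40, …
g: a_k = -1, -4, -8, -32/3, -32/3, -128/15, …
L₀ := lclm(L_f,L_g); ord L₀ ≤ 1+1.
L = 4 - 5·Dx + Dx^2  (order 2).
h: a_k = -4, -7, -19/2, -67/6, -259/24, -1027/120, …
ICs: h(0) = -4, h′(0) = -7.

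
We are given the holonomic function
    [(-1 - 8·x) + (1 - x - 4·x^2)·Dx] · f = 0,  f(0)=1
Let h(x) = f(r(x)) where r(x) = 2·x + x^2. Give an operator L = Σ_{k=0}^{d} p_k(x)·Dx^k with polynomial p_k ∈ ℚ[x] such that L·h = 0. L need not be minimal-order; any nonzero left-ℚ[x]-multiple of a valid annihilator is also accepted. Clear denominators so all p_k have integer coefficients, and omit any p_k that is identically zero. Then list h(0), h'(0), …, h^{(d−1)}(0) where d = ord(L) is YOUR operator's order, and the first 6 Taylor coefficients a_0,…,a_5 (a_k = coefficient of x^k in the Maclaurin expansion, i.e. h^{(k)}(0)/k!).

L = (2 + 34·x + 48·x^2 + 16·x^3) + (-1 + 2·x + 17·x^2 + 16·x^3 + 4·x^4)·Dx  (order 1).
h: a_k = 1, 2, 21, 92, 577, 3062, …
ICs: h(0) = 1.

f: a_k = 1, 1, 5, 9, 29, 65, …
Substitute x→r, Dx→(1/r')Dx; clear ⇒ L₀.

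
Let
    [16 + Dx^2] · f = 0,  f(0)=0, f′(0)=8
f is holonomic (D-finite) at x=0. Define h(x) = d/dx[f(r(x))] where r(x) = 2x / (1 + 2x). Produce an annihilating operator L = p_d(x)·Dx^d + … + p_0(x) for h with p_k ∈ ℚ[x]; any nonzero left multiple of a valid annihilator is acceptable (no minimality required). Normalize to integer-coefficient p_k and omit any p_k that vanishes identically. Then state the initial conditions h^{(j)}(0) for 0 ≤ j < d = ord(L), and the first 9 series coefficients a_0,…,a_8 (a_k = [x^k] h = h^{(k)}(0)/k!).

f: a_k = 0, 8, 0, -64/3, 0, 256/15, 0, -2048/315, 0, …
Substitute x→r, Dx→(1/r')Dx; clear ⇒ L₀.
h₀' ⇒ L via d/dx closure of L₀.
L = (88 + 96·x + 96·x^2) + (12 + 72·x + 144·x^2 + 96·x^3)·Dx + (1 + 8·x + 24·x^2 + 32·x^3 + 16·x^4)·Dx^2  (order 2).
h: a_k = 16, -64, -320, 3584, -49408/3, 46080, -2520064/45, -10305536/45, 123301888/63, …
ICs: h(0) = 16, h′(0) = -64.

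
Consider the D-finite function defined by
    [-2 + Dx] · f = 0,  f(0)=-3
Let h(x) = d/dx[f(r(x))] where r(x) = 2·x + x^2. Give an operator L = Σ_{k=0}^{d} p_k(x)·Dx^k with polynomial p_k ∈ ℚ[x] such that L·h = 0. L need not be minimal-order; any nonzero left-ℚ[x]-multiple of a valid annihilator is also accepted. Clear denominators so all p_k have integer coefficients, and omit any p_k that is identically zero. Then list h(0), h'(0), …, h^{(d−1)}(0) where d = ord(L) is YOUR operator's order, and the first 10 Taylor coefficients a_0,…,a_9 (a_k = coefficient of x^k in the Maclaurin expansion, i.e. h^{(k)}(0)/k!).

L = (5 + 8·x + 4·x^2) + (-1 - x)·Dx  (order 1).
h: a_k = -12, -60, -168, -344, -568, -3992/5, -2960/3, -115088/105, -116744/105, -140696/135, …
ICs: h(0) = -12.

f: a_k = -3, -6, -6, -4, -2, -4/5, -4/15, -8/105, -2/105, -4/945, …
h₀=f(r): pull back L_f along r ⇒ L₀.
Differentiate: ansatz ord ≤ ord L₀ ⇒ L.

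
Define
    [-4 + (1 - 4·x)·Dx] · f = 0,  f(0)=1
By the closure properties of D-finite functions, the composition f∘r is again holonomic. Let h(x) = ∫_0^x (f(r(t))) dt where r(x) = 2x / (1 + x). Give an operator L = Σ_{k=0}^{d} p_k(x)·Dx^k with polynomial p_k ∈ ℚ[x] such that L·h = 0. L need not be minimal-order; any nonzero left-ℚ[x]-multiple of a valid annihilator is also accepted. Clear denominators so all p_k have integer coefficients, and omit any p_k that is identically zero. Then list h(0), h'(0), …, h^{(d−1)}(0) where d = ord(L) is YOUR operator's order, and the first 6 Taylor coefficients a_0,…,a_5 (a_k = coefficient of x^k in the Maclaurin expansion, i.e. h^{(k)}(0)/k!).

f: a_k = 1, 4, 16, 64, 256, 1024, …
f∘r: x↦r, Dx↦Dx/r' in L_f ⇒ L₀.
h=∫h₀ ⇒ L = L₀·Dx.
L = 8·Dx + (-1 + 6·x + 7·x^2)·Dx^2  (order 2).
h: a_k = 0, 1, 4, 56/3, 98, 2744/5, …
ICs: h(0) = 0, h′(0) = 1.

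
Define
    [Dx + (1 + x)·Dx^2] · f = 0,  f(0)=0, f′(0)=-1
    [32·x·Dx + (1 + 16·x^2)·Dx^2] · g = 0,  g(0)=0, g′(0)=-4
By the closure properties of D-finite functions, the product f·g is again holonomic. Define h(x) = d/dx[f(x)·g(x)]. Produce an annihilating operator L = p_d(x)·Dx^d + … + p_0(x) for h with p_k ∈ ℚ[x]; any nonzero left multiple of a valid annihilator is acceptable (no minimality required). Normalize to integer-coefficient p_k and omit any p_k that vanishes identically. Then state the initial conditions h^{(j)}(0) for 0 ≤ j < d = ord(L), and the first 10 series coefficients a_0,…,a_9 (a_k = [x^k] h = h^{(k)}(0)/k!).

f: a_k = 0, -1, 1/2, -1/3, 1/4, -1/5, 1/6, -1/7, 1/8, -1/9, …
g: a_k = 0, -4, 0, 64/3, 0, -1024/5, 0, 16384/7, 0, -262144/9, …
Product ⇒ symmetric product L₀, ord ≤ 4.
Differentiate: ansatz ord ≤ ord L₀ ⇒ L.
L = (4224 + 8384·x + 204800·x^2 + 531456·x^3 + 491520·x^4 + 212992·x^5 + 262144·x^7) + (4098 + 28864·x + 258368·x^2 + 1045504·x^3 + 1798144·x^4 + 1523712·x^5 + 573440·x^6 + 786432·x^7 + 917504·x^8)·Dx + (132 + 8644·x + 37632·x^2 + 196032·x^3 + 614400·x^4 + 955392·x^5 + 786432·x^6 + 540672·x^7 + 786432·x^8 + 524288·x^9)·Dx^2 + (65 + 258·x + 2497·x^2 + 8576·x^3 + 30336·x^4 + 76800·x^5 + 118272·x^6 + 98304·x^7 + 98304·x^8 + 131072·x^9 + 65536·x^10)·Dx^3  (order 3).
h: a_k = 0, 8, -6, -80, 145/3, 17864/15, -10262/15, -18208, 706949/70, 89413624/315, …
ICs: h(0) = 0, h′(0) = 8, h′′(0) = -12.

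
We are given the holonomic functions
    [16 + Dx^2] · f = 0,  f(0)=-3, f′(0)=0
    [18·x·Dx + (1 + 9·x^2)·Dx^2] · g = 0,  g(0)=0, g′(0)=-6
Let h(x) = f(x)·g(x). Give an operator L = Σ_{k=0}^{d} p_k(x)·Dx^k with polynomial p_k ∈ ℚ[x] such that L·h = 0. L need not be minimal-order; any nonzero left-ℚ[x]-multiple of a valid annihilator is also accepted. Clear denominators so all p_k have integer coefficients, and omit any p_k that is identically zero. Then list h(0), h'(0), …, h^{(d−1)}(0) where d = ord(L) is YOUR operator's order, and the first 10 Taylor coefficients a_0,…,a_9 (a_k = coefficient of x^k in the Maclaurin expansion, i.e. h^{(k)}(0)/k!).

L = (20800 + 494784·x^2 + 2923776·x^4 + 11943936·x^6 + 26873856·x^8) + (19584·x + 342144·x^3 + 2239488·x^5 + 6718464·x^7)·Dx + (1700 + 42732·x^2 + 318816·x^4 + 1492992·x^6 + 3359232·x^8)·Dx^2 + (1224·x + 21384·x^3 + 139968·x^5 + 419904·x^7)·Dx^3 + (25 + 738·x^2 + 8505·x^4 + 46656·x^6 + 104976·x^8)·Dx^4  (order 4).
h: a_k = 0, 18, 0, -198, 0, 4578/5, 0, -171002/35, 0, 220958/7, …
ICs: h(0) = 0, h′(0) = 18, h′′(0) = 0, h′′′(0) = -1188.

f: a_k = -3, 0, 24, 0, -32, 0, 256/15, 0, -512/105, 0, …
g: a_k = 0, -6, 0, 18, 0, -486/5, 0, 4374/7, 0, -4374, …
Sym-product of L_f,L_g gives L₀ (≤ ord 4).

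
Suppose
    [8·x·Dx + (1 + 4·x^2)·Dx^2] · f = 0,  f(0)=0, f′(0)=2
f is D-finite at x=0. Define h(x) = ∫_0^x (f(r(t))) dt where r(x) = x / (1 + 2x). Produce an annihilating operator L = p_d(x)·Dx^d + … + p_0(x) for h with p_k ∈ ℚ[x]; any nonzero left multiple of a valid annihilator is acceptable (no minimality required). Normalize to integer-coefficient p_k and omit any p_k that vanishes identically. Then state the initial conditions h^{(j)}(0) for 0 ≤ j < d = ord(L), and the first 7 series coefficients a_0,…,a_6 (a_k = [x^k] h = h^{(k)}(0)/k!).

f: a_k = 0, 2, 0, -8/3, 0, 32/5, 0, …
L₀ from L_f via x↦r, Dx↦r'^{-1}Dx.
h=∫₀ˣh₀: take L = L₀·Dx.
L = (4 + 16·x)·Dx^2 + (1 + 4·x + 8·x^2)·Dx^3  (order 3).
h: a_k = 0, 0, 1, -4/3, 4/3, 0, -64/15, …
ICs: h(0) = 0, h′(0) = 0, h′′(0) = 2.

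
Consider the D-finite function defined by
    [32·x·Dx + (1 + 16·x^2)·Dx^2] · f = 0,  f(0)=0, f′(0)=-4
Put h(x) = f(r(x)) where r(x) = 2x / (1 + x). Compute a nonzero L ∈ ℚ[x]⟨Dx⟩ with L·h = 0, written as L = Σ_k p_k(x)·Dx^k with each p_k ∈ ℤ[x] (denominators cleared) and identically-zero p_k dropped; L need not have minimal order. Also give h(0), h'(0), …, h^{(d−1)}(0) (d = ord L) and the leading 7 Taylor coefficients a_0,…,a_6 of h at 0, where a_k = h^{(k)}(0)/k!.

L = (2 + 130·x)·Dx + (1 + 2·x + 65·x^2)·Dx^2  (order 2).
h: a_k = 0, -8, 8, 488/3, -504, -27688/5, 93208/3, …
ICs: h(0) = 0, h′(0) = -8.

f: a_k = 0, -4, 0, 64/3, 0, -1024/5, 0, …
f∘r: x↦r, Dx↦Dx/r' in L_f ⇒ L₀.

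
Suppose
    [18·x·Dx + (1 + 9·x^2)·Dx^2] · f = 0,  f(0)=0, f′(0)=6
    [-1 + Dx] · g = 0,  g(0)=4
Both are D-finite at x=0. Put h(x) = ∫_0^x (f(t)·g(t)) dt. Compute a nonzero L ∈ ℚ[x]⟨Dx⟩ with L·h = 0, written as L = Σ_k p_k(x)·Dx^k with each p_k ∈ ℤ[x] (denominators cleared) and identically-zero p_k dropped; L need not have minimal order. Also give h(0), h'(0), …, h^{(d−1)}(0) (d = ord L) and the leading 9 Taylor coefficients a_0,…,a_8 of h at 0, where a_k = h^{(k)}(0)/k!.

L = (1 - 18·x + 9·x^2)·Dx + (-2 + 18·x - 18·x^2)·Dx^2 + (1 + 9·x^2)·Dx^3  (order 3).
h: a_k = 0, 0, 12, 8, -15, -68/5, 1769/30, 377/7, -484679/1680, …
ICs: h(0) = 0, h′(0) = 0, h′′(0) = 24.

f: a_k = 0, 6, 0, -18, 0, 486/5, 0, -4374/7, 0, …
g: a_k = 4, 4, 2, 2/3, 1/6, 1/30, 1/180, 1/1260, 1/10080, …
Sym-product of L_f,L_g gives L₀ (≤ ord 2).
h=∫₀ˣh₀: take L = L₀·Dx.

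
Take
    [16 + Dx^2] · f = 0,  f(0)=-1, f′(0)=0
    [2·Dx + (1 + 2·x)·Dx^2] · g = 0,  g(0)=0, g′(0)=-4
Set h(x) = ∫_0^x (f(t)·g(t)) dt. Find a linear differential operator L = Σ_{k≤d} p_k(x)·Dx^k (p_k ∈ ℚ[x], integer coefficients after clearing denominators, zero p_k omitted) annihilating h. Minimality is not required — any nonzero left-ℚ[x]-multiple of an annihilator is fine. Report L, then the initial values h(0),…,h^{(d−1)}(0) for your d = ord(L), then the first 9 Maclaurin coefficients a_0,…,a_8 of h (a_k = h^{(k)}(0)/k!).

f: a_k = -1, 0, 8, 0, -32/3, 0, 256/45, 0, -512/315, …
g: a_k = 0, -4, 4, -16/3, 8, -64/5, 64/3, -256/7, 64, …
Sym-product of L_f,L_g gives L₀ (≤ ord 4).
h=∫h₀ ⇒ L = L₀·Dx.
L = (2688 + 27648·x + 93184·x^2 + 131072·x^3 + 65536·x^4)·Dx + (896 + 5888·x + 12288·x^2 + 8192·x^3)·Dx^2 + (408 + 3712·x + 11904·x^2 + 16384·x^3 + 8192·x^4)·Dx^3 + (56 + 368·x + 768·x^2 + 512·x^3)·Dx^4 + (15 + 124·x + 380·x^2 + 512·x^3 + 256·x^4)·Dx^5  (order 5).
h: a_k = 0, 0, 2, -4/3, -20/3, 24/5, 32/15, 0, -416/105, …
ICs: h(0) = 0, h′(0) = 0, h′′(0) = 4, h′′′(0) = -8, h′′′′(0) = -160.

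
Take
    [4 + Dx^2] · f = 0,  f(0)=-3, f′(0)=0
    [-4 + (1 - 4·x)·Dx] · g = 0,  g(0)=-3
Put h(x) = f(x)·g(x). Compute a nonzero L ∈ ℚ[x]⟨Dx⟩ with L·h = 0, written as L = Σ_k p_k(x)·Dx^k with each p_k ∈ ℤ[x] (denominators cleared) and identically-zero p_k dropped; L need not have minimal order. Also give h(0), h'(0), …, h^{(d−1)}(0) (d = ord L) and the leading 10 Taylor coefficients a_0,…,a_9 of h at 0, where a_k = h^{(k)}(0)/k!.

L = (-4 + 16·x) + 8·Dx + (-1 + 4·x)·Dx^2  (order 2).
h: a_k = 9, 36, 126, 504, 2022, 8088, 161756/5, 647024/5, 18116674/35, 72466696/35, …
ICs: h(0) = 9, h′(0) = 36.

f: a_k = -3, 0, 6, 0, -2, 0, 4/15, 0, -2/105, 0, …
g: a_k = -3, -12, -48, -192, -768, -3072, -12288, -49152, -196608, -786432, …
L₀ := L_f ⊗_s L_g (sym. prod.), ord ≤ 2.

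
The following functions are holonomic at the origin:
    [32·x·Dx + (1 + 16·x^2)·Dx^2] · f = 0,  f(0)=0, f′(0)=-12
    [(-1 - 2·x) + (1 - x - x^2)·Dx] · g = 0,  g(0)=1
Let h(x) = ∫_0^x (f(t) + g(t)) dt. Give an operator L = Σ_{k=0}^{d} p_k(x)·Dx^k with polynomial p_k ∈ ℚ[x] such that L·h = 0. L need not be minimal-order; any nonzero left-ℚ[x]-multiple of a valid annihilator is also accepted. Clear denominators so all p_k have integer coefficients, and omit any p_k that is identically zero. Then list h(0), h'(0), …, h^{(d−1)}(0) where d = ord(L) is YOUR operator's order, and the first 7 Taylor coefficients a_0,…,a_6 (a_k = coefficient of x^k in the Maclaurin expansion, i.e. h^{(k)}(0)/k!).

f: a_k = 0, -12, 0, 64, 0, -3072/5, 0, …
g: a_k = 1, 1, 2, 3, 5, 8, 13, …
L₀ := lclm(L_f,L_g); ord L₀ ≤ 2+1.
h=∫h₀ ⇒ L = L₀·Dx.
L = (64 - 256·x - 3904·x^2 - 6912·x^3 - 9696·x^4 - 1536·x^6)·Dx^2 + (-25 - 24·x + 542·x^2 - 780·x^3 - 6800·x^4 - 6560·x^5 - 768·x^6 - 1536·x^7)·Dx^3 + (2 + 17·x + 62·x^2 + 202·x^3 + 445·x^4 - 1136·x^5 - 576·x^6 - 256·x^7 - 256·x^8)·Dx^4  (order 4).
h: a_k = 0, 1, -11/2, 2/3, 67/4, 1, -1516/15, …
ICs: h(0) = 0, h′(0) = 1, h′′(0) = -11, h′′′(0) = 4.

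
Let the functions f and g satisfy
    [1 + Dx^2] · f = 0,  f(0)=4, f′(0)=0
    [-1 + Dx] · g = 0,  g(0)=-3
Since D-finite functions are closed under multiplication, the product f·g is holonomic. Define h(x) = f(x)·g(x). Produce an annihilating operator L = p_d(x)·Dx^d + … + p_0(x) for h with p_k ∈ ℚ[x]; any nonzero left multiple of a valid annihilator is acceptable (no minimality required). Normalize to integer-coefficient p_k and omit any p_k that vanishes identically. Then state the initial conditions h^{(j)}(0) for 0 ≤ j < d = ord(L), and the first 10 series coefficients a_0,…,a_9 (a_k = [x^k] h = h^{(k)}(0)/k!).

L = 2 - 2·Dx + Dx^2  (order 2).
h: a_k = -12, -12, 0, 4, 2, 2/5, 0, -2/105, -1/210, -1/1890, …
ICs: h(0) = -12, h′(0) = -12.

f: a_k = 4, 0, -2, 0, 1/6, 0, -1/180, 0, 1/10080, 0, …
g: a_k = -3, -3, -3/2, -1/2, -1/8, -1/40, -1/240, -1/1680, -1/13440, -1/120960, …
h₀=f·g: eliminate ⇒ L₀, order ≤ 2·1.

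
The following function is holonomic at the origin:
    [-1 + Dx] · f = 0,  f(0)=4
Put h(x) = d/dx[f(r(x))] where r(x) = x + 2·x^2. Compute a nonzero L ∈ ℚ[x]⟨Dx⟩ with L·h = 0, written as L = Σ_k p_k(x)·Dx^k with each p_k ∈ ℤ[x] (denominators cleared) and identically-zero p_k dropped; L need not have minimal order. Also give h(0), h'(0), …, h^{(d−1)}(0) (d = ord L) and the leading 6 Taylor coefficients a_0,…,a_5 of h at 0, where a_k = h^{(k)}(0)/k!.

L = (5 + 8·x + 16·x^2) + (-1 - 4·x)·Dx  (order 1).
h: a_k = 4, 20, 26, 146/3, 281/6, 1741/30, …
ICs: h(0) = 4.

f: a_k = 4, 4, 2, 2/3, 1/6, 1/30, …
h₀=f(r): pull back L_f along r ⇒ L₀.
Derive L from L₀ (diff closure).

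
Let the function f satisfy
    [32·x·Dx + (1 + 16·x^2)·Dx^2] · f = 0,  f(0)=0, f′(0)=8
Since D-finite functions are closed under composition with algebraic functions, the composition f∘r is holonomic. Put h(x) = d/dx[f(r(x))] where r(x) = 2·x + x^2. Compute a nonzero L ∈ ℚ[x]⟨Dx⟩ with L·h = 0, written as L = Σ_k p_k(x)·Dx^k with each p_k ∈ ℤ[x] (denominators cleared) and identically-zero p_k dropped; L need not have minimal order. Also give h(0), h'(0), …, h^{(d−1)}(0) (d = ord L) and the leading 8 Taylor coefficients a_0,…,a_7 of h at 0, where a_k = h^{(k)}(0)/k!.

f: a_k = 0, 8, 0, -128/3, 0, 2048/5, 0, -32768/7, …
L₀ from L_f via x↦r, Dx↦r'^{-1}Dx.
h₀' ⇒ L via d/dx closure of L₀.
L = (-1 + 128·x + 256·x^2 + 192·x^3 + 48·x^4) + (1 + x + 64·x^2 + 128·x^3 + 80·x^4 + 16·x^5)·Dx  (order 1).
h: a_k = 16, 16, -1024, -2048, 64256, 196352, -3964928, -16646144, …
ICs: h(0) = 16.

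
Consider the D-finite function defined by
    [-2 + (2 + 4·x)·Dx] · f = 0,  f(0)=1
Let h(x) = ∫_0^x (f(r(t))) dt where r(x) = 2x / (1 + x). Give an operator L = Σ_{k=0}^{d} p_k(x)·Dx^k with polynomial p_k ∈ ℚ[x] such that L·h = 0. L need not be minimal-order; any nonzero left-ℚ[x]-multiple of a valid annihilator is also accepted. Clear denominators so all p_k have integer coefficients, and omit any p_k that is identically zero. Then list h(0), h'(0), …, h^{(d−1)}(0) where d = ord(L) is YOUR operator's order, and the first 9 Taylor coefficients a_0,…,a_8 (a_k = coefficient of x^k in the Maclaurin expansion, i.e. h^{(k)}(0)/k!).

L = -2·Dx + (1 + 6·x + 5·x^2)·Dx^2  (order 2).
h: a_k = 0, 1, 1, -4/3, 5/2, -6, 17, -376/7, 731/4, …
ICs: h(0) = 0, h′(0) = 1.

f: a_k = 1, 1, -1/2, 1/2, -5/8, 7/8, -21/16, 33/16, -429/128, …
L₀ from L_f via x↦r, Dx↦r'^{-1}Dx.
∫: right-multiply L₀ by Dx.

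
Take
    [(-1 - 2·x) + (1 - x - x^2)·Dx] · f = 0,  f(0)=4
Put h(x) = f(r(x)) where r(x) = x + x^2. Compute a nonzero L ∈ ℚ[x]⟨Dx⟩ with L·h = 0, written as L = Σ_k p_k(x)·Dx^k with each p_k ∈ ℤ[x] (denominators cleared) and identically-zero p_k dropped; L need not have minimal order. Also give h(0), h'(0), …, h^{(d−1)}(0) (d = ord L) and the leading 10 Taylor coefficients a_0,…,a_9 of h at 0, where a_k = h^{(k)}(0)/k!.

L = (1 + 4·x + 6·x^2 + 4·x^3) + (-1 + x + 2·x^2 + 2·x^3 + x^4)·Dx  (order 1).
h: a_k = 4, 4, 12, 28, 64, 148, 344, 796, 1844, 4272, …
ICs: h(0) = 4.

f: a_k = 4, 4, 8, 12, 20, 32, 52, 84, 136, 220, …
L₀ from L_f via x↦r, Dx↦r'^{-1}Dx.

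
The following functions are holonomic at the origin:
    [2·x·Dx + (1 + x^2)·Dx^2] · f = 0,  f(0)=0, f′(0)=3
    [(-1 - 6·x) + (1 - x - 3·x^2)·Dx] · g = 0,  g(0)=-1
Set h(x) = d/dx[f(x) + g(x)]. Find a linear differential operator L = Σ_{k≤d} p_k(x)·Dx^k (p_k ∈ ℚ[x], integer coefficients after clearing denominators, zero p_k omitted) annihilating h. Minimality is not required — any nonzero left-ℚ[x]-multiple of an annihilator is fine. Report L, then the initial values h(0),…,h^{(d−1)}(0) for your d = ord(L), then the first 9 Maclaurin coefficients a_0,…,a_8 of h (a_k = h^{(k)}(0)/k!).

L = (8 - 32·x - 300·x^2 - 504·x^3 - 1134·x^4 - 162·x^6) + (-22 - 148·x - 184·x^2 - 576·x^3 - 441·x^4 - 918·x^5 - 27·x^6 - 162·x^7)·Dx + (4 + 6·x + 18·x^2 - 60·x^3 - 85·x^4 - 75·x^5 - 126·x^6 - 9·x^7 - 27·x^8)·Dx^2  (order 2).
h: a_k = 2, -8, -24, -76, -197, -582, -1522, -4064, -10428, …
ICs: h(0) = 2, h′(0) = -8.

f: a_k = 0, 3, 0, -1, 0, 3/5, 0, -3/7, 0, …
g: a_k = -1, -1, -4, -7, -19, -40, -97, -217, -508, …
Weyl lclm of L_f,L_g ⇒ L₀ (ord ≤ 3).
h=h₀': d/dx-closure on L₀ ⇒ L.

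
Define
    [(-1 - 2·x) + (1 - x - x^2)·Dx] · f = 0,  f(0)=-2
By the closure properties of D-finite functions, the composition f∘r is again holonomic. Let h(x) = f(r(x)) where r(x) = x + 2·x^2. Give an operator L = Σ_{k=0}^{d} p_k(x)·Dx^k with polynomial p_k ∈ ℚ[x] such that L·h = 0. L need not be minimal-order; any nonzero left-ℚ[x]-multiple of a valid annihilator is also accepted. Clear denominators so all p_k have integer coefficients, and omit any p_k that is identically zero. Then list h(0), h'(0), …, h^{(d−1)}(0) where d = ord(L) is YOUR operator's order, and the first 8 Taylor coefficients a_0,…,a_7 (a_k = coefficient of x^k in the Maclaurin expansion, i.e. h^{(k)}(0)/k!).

f: a_k = -2, -2, -4, -6, -10, -16, -26, -42, …
Change of var in L_f (x↦r) gives L₀.
L = (1 + 6·x + 12·x^2 + 16·x^3) + (-1 + x + 3·x^2 + 4·x^3 + 4·x^4)·Dx  (order 1).
h: a_k = -2, -2, -8, -22, -62, -168, -474, -1314, …
ICs: h(0) = -2.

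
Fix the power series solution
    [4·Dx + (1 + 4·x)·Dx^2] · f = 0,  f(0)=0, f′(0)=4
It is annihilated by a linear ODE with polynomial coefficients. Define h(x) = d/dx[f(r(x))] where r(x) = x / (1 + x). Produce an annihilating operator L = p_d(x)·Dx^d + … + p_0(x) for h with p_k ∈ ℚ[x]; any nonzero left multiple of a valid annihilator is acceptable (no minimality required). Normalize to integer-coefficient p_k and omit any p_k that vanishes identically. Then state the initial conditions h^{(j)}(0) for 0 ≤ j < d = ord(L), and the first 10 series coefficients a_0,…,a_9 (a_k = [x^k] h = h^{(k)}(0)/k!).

f: a_k = 0, 4, -8, 64/3, -64, 1024/5, -2048/3, 16384/7, -8192, 262144/9, …
Substitute x→r, Dx→(1/r')Dx; clear ⇒ L₀.
Differentiate: ansatz ord ≤ ord L₀ ⇒ L.
L = (6 + 10·x) + (1 + 6·x + 5·x^2)·Dx  (order 1).
h: a_k = 4, -24, 124, -624, 3124, -15624, 78124, -390624, 1953124, -9765624, …
ICs: h(0) = 4.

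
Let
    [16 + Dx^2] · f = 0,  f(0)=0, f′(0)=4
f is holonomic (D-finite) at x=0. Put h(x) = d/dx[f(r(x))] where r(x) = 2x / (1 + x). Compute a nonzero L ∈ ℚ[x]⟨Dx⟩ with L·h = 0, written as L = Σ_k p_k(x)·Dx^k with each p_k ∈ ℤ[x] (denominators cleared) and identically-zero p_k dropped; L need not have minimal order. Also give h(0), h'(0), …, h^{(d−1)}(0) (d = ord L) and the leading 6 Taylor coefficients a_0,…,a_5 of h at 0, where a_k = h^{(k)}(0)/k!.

L = (70 + 12·x + 6·x^2) + (6 + 18·x + 18·x^2 + 6·x^3)·Dx + (1 + 4·x + 6·x^2 + 4·x^3 + x^4)·Dx^2  (order 2).
h: a_k = 8, -16, -232, 992, -3464/3, -3120, …
ICs: h(0) = 8, h′(0) = -16.

f: a_k = 0, 4, 0, -32/3, 0, 128/15, …
L₀ from L_f via x↦r, Dx↦r'^{-1}Dx.
h=h₀': d/dx-closure on L₀ ⇒ L.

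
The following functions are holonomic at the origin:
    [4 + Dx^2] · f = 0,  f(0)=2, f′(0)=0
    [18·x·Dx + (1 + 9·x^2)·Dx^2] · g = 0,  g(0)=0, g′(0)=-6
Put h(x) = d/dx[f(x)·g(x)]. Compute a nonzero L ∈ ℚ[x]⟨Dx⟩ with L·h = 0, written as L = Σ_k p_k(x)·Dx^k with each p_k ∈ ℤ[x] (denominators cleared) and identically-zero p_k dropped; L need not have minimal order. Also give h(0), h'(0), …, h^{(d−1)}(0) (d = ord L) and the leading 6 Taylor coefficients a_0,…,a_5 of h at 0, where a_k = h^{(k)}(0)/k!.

f: a_k = 2, 0, -4, 0, 4/3, 0, …
g: a_k = 0, -6, 0, 18, 0, -486/5, …
Product ⇒ symmetric product L₀, ord ≤ 4.
Differentiate: ansatz ord ≤ ord L₀ ⇒ L.
L = (52480 + 1115424·x^2 + 18751824·x^4 + 15209856·x^6 + 3464208·x^8 - 11337408·x^10 + 34012224·x^12) + (31032·x + 1320624·x^3 + 10701720·x^5 + 13646880·x^7 + 18895680·x^9 + 34012224·x^11)·Dx + (13640 + 300780·x^2 + 4978584·x^4 + 5269212·x^6 + 3621672·x^8 + 2834352·x^10 + 17006112·x^12)·Dx^2 + (7758·x + 330156·x^3 + 2675430·x^5 + 3411720·x^7 + 4723920·x^9 + 8503056·x^11)·Dx^3 + (130 + 5481·x^2 + 72657·x^4 + 366687·x^6 + 688905·x^8 + 1417176·x^10 + 2125764·x^12)·Dx^4  (order 4).
h: a_k = -12, 0, 180, 0, -1372, 0, …
ICs: h(0) = -12, h′(0) = 0, h′′(0) = 360, h′′′(0) = 0.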